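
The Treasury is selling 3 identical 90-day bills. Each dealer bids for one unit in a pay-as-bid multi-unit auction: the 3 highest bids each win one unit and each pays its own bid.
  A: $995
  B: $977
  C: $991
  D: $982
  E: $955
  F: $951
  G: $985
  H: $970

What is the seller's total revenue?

Total revenue: $2,971

Bids ranked high→low: 995 (A), 991 (C), 985 (G), 982 (D), 977 (B), …
Winners (3 units): A, C, G.
Total revenue = 995 + 991 + 985 = $2,971.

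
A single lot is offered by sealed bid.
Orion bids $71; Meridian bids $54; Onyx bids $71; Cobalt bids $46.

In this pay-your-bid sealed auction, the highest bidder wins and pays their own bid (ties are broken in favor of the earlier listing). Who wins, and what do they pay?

Rule: the highest bidder wins and pays their own bid.
Bids in order: 71 (Orion) > 71 (Onyx) > 54 (Meridian) > 46 (Cobalt)
Tie at $71 → Orion wins by tie-break.
Orion has the highest bid and pays exactly that: $71.

Orion pays $71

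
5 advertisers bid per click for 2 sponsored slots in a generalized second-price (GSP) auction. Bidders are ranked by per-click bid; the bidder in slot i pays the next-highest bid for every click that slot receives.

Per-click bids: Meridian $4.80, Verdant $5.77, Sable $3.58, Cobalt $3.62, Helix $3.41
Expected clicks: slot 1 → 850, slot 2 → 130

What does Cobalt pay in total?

Sorting advertisers: $5.77 (Verdant) > $4.80 (Meridian) > $3.62 (Cobalt) > …
Cobalt ranks below slot 2 → no slot, pays nothing.

Cobalt pays $0.00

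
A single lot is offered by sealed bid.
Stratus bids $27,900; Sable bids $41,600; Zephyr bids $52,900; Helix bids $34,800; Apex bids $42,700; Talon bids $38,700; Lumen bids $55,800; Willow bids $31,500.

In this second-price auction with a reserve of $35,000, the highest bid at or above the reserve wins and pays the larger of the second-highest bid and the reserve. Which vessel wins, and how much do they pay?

Lumen pays $52,900

Rule: the highest bid at or above the reserve wins and pays the larger of the second-highest bid and the reserve.
Sorting bids: 55,800 (Lumen) > 52,900 (Zephyr) > 42,700 (Apex) > 41,600 (Sable) > 38,700 (Talon) > 34,800 (Helix) > …
Highest eligible bid: Lumen at $55,800.
max(second-highest $52,900, reserve $35,000) = $52,900; the reserve does not bind.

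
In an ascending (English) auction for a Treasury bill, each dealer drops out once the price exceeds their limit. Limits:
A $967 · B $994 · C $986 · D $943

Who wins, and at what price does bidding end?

B wins at $986

Rule: the price rises until one bidder remains; the winner pays the price at which the last rival dropped out.
Limits in order: 994 (B) > 986 (C) > 967 (A) > 943 (D)
C is the last rival to drop out, at $986; B remains and wins at that price.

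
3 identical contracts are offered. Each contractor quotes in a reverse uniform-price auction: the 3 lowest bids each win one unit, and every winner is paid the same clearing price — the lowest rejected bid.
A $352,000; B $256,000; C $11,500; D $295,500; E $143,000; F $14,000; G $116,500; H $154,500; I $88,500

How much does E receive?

E is paid $0

Sorting: 11,500 (C), 14,000 (F), 88,500 (I), 116,500 (G), 143,000 (E), …
The 3 lowest are C, F, I.
Lowest unsuccessful bid: $116,500 → clearing price.
E does not win → is paid $0.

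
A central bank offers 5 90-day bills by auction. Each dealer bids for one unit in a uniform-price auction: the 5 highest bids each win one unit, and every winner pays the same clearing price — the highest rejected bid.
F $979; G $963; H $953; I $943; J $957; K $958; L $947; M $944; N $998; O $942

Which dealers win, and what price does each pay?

N, F, G, K, J; each pays $953

Ordering the bids: 998 (N), 979 (F), 963 (G), 958 (K), 957 (J), 953 (H), 947 (L), …
Winners (5 units): N, F, G, K, J.
First losing bid is H's $953, which sets the uniform price.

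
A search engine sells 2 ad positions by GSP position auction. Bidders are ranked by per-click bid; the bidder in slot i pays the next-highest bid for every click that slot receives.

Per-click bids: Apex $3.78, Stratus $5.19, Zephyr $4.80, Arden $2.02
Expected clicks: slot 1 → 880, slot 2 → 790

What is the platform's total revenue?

Per-click bids in order: $5.19 (Stratus) > $4.80 (Zephyr) > $3.78 (Apex) > …
Slot 1: Stratus pays $4.80 × 880 = $4224.00
Slot 2: Zephyr pays $3.78 × 790 = $2986.20
Total = $7210.20

Total revenue: $7210.20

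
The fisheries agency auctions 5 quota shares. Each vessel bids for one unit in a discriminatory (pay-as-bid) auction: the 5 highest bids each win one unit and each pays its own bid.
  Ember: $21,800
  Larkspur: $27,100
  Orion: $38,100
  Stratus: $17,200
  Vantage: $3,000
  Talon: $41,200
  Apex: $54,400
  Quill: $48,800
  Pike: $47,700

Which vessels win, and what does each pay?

Apex $54,400, Quill $48,800, Pike $47,700, Talon $41,200, Orion $38,100

Ordering the bids: 54,400 (Apex), 48,800 (Quill), 47,700 (Pike), 41,200 (Talon), 38,100 (Orion), 27,100 (Larkspur), 21,800 (Ember), …
Top 5: Apex, Quill, Pike, Talon, Orion.
Each winner pays its own bid: Apex $54,400, Quill $48,800, Pike $47,700, Talon $41,200, Orion $38,100.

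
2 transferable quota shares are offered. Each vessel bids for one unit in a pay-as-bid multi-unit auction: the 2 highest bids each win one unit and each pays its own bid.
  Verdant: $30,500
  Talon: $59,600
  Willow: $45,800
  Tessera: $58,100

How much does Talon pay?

Sorting: 59,600 (Talon), 58,100 (Tessera), 45,800 (Willow), 30,500 (Verdant)
Top 2: Talon, Tessera.
Talon wins → own bid $59,600.

Talon pays $59,600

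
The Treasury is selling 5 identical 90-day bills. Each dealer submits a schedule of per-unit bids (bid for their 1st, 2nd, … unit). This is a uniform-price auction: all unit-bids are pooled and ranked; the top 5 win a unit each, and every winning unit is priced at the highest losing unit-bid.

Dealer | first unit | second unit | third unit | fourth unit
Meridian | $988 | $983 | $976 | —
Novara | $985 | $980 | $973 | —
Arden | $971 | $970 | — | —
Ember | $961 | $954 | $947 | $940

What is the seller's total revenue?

Total revenue: $4,865

Pooled unit-bids ranked (top 5): 988 (Meridian-1), 985 (Novara-1), 983 (Meridian-2), 980 (Novara-2), 976 (Meridian-3)
First bid not allocated: $973.
Allocation: Meridian 3, Novara 2. Every unit priced at $973.
Revenue = 5 × 973 = $4,865.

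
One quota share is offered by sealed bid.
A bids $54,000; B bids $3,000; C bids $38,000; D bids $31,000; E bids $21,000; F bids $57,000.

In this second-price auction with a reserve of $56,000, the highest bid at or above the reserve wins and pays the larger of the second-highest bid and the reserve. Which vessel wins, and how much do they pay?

F pays $56,000

Bids ranked: 57,000 (F) > 54,000 (A) > 38,000 (C) > 31,000 (D) > 21,000 (E) > 3,000 (B)
F has the top bid at or above the reserve ($57,000).
max(second-highest $54,000, reserve $56,000) = $56,000.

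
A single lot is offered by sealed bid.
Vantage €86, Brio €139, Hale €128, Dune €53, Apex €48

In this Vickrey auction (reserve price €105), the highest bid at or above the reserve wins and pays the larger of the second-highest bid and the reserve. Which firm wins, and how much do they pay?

Brio pays €128

Vickrey auction (reserve price €105): the highest bid at or above the reserve wins and pays the larger of the second-highest bid and the reserve.
Sorting bids: 139 (Brio) > 128 (Hale) > 86 (Vantage) > 53 (Dune) > 48 (Apex)
Brio has the top bid at or above the reserve (€139).
max(second-highest €128, reserve €105) = €128; the reserve does not bind.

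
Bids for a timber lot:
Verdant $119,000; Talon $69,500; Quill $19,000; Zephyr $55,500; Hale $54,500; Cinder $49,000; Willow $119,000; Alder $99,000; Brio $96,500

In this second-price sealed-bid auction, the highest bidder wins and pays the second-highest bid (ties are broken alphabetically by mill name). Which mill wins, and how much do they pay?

Second-price sealed-bid auction: the highest bidder wins and pays the second-highest bid.
Sorting bids: 119,000 (Verdant) > 119,000 (Willow) > 99,000 (Alder) > 96,500 (Brio) > 69,500 (Talon) > 55,500 (Zephyr) > …
Tie at $119,000 → Verdant wins by tie-break.
Verdant is highest; pays the second-highest bid, $119,000.

Verdant pays $119,000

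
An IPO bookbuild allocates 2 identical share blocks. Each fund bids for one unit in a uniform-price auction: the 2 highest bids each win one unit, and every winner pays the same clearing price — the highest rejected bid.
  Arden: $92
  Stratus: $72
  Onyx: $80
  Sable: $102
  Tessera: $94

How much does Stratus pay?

Bids ranked high→low: 102 (Sable), 94 (Tessera), 92 (Arden), 80 (Onyx), …
Winners (2 units): Sable, Tessera.
Highest unsuccessful bid: $92 → clearing price.
Stratus does not win → pays $0.

Stratus pays $0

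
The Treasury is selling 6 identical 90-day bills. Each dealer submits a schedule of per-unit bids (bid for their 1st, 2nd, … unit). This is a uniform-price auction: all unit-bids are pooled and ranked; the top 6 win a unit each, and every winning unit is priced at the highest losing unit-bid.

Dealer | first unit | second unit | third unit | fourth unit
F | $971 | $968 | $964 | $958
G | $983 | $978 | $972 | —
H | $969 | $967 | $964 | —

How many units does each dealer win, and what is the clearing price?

F 2, G 3, H 1; clearing price $967

Pooled unit-bids ranked (top 6): 983 (G-1), 978 (G-2), 972 (G-3), 971 (F-1), 969 (H-1), 968 (F-2)
The (k+1)-th unit-bid is $967.
Allocation: F 2, G 3, H 1.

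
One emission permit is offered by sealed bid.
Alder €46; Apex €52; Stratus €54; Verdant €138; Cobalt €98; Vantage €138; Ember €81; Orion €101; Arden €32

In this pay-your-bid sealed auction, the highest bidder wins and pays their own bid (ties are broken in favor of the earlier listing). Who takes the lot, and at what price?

Bids in order: 138 (Verdant) > 138 (Vantage) > 101 (Orion) > 98 (Cobalt) > 81 (Ember) > 54 (Stratus) > …
Tie at €138 → Verdant wins by tie-break.
First-price: Verdant pays what they bid, €138.

Verdant pays €138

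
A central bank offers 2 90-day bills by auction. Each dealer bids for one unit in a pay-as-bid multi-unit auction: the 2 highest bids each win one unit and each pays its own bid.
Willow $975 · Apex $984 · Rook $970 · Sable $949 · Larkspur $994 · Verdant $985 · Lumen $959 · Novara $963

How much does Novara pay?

Bids ranked high→low: 994 (Larkspur), 985 (Verdant), 984 (Apex), 975 (Willow), …
The 2 highest are Larkspur, Verdant.
Novara does not win → $0.

Novara pays $0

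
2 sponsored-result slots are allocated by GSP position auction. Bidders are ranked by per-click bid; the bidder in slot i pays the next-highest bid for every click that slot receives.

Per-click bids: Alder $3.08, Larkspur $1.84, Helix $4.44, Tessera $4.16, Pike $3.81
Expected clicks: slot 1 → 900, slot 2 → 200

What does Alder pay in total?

Alder pays $0.00

Ranked by bid: $4.44 (Helix) > $4.16 (Tessera) > $3.81 (Pike) > …
Alder ranks below slot 2 → no slot, pays nothing.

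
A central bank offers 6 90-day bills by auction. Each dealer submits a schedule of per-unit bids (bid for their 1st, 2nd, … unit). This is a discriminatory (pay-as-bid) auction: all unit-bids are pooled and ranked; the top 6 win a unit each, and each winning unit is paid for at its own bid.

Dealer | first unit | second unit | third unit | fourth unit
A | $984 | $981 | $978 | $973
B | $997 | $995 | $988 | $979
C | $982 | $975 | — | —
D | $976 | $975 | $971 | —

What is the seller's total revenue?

Merging the schedules and taking the best 6: 997 (B-1), 995 (B-2), 988 (B-3), 984 (A-1), 982 (C-1), 981 (A-2)
Next rejected bid: $979 (not a price — pay-as-bid).
Each winning unit pays its own bid.
Revenue = 997 + 995 + 988 + 984 + 982 + 981 = $5,927.

Total revenue: $5,927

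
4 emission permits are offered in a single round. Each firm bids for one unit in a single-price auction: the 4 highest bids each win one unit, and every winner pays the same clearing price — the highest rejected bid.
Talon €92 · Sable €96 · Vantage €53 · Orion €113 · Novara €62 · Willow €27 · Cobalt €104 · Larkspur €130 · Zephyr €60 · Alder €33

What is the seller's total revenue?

Total revenue: €368

Ordering the bids: 130 (Larkspur), 113 (Orion), 104 (Cobalt), 96 (Sable), 92 (Talon), 62 (Novara), …
The 4 highest are Larkspur, Orion, Cobalt, Sable.
Clearing price = highest rejected bid = €92.
Total revenue = 4 × €92 = €368.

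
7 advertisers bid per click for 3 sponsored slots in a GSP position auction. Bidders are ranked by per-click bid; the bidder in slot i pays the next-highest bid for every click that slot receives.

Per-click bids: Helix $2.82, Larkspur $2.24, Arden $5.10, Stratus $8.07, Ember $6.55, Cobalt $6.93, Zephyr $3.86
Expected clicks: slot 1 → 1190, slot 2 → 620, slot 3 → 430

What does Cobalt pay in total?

Cobalt pays $4061.00

Per-click bids in order: $8.07 (Stratus) > $6.93 (Cobalt) > $6.55 (Ember) > $5.10 (Arden) > …
Cobalt holds slot 2 → pays next bid $6.55 × 620 clicks = $4061.00.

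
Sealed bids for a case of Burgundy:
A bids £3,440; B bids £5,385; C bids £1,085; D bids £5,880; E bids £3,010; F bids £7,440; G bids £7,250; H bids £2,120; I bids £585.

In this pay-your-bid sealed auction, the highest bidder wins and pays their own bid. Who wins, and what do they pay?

F pays £7,440

Pay-your-bid sealed auction: the highest bidder wins and pays their own bid.
Bids in order: 7,440 (F) > 7,250 (G) > 5,880 (D) > 5,385 (B) > 3,440 (A) > 3,010 (E) > …
First-price: F pays what they bid, £7,440.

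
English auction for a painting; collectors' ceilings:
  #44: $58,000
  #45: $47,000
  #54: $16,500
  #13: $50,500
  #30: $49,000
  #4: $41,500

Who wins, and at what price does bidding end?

Limits ranked: 58,000 (#44) > 50,500 (#13) > 49,000 (#30) > 47,000 (#45) > 41,500 (#4) > 16,500 (#54)
#13 is the last rival to drop out, at $50,500; #44 remains and wins at that price.

#44 wins at $50,500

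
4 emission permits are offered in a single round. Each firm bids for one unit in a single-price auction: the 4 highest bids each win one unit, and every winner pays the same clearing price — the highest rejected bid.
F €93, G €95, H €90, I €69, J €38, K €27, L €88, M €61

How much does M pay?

M pays €0

Ordering the bids: 95 (G), 93 (F), 90 (H), 88 (L), 69 (I), 61 (M), …
Top 4: G, F, H, L.
Highest unsuccessful bid: €69 → clearing price.
M does not win → pays €0.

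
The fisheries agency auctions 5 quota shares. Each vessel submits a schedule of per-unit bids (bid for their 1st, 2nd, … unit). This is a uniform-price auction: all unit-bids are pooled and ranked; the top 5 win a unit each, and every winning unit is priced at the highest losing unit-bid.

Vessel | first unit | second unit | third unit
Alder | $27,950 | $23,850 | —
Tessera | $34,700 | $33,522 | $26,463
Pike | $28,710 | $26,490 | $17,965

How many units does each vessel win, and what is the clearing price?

Alder 1, Pike 2, Tessera 2; clearing price $26,463

Merging the schedules and taking the best 5: 34,700 (Tessera-1), 33,522 (Tessera-2), 28,710 (Pike-1), 27,950 (Alder-1), 26,490 (Pike-2)
First bid not allocated: $26,463.
Allocation: Alder 1, Pike 2, Tessera 2.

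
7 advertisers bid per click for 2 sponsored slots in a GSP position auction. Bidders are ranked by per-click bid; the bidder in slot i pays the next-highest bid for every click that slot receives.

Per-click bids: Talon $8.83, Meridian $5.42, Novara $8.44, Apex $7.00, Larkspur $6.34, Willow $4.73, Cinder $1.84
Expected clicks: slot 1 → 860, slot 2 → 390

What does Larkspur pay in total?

Larkspur pays $0.00

Per-click bids in order: $8.83 (Talon) > $8.44 (Novara) > $7.00 (Apex) > …
Larkspur ranks below slot 2 → no slot, pays nothing.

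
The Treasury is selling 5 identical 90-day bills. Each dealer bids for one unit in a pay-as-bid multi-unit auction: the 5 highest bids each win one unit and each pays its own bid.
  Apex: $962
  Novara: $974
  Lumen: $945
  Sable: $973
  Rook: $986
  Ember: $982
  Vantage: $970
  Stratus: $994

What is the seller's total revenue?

Ordering the bids: 994 (Stratus), 986 (Rook), 982 (Ember), 974 (Novara), 973 (Sable), 970 (Vantage), 962 (Apex), …
Winners (5 units): Stratus, Rook, Ember, Novara, Sable.
Total revenue = 994 + 986 + 982 + 974 + 973 = $4,909.

Total revenue: $4,909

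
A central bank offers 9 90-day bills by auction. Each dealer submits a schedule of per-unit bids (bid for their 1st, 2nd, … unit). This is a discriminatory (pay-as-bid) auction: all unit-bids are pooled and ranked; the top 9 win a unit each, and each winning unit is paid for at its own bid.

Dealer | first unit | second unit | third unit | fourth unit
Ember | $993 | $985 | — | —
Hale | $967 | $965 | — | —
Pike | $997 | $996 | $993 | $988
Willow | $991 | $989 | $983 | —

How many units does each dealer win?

Merging the schedules and taking the best 9: 997 (Pike-1), 996 (Pike-2), 993 (Ember-1), 993 (Pike-3), 991 (Willow-1), 989 (Willow-2), 988 (Pike-4), 985 (Ember-2), 983 (Willow-3)
Next rejected bid: $967 (not a price — pay-as-bid).
Allocation: Ember 2, Pike 4, Willow 3.

Ember 2, Pike 4, Willow 3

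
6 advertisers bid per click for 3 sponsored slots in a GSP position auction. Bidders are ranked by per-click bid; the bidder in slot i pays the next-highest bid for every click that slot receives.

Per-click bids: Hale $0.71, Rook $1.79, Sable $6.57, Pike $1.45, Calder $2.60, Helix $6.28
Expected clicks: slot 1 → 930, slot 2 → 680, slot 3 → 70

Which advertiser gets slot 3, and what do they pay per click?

Calder; $1.79 per click

Sorting advertisers: $6.57 (Sable) > $6.28 (Helix) > $2.60 (Calder) > $1.79 (Rook) > …
Slot 3 goes to the third-ranked bidder, Calder, who pays the next bid down: $1.79/click.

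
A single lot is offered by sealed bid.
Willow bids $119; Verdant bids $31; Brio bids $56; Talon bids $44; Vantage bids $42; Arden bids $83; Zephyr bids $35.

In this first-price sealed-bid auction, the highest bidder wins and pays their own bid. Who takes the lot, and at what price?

Willow pays $119

First-price sealed-bid auction: the highest bidder wins and pays their own bid.
Sorting bids: 119 (Willow) > 83 (Arden) > 56 (Brio) > 44 (Talon) > 42 (Vantage) > 35 (Zephyr) > …
Willow has the highest bid and pays exactly that: $119.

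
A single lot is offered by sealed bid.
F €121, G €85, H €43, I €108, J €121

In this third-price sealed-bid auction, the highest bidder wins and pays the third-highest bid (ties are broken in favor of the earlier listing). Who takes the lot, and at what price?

Bids in order: 121 (F) > 121 (J) > 108 (I) > 85 (G) > 43 (H)
F and J tie at €121; tie-break gives it to F.
F is highest; pays the third-highest bid, €108.

F pays €108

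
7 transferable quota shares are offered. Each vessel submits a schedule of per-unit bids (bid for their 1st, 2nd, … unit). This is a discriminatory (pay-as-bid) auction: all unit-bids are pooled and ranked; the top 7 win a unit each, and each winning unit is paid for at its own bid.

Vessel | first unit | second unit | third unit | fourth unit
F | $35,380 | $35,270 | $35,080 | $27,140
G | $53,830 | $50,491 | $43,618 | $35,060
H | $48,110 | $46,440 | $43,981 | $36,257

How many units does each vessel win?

Merging the schedules and taking the best 7: 53,830 (G-1), 50,491 (G-2), 48,110 (H-1), 46,440 (H-2), 43,981 (H-3), 43,618 (G-3), 36,257 (H-4)
Next rejected bid: $35,380 (not a price — pay-as-bid).
Allocation: G 3, H 4.

G 3, H 4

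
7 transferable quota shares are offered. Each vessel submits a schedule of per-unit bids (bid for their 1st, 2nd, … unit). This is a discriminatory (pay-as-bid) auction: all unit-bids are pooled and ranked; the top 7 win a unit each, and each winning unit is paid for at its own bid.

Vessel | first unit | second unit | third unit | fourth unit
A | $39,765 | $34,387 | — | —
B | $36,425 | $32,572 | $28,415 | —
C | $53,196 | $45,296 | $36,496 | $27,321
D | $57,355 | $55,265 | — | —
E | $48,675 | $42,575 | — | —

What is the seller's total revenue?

Total revenue: $342,127

Merging the schedules and taking the best 7: 57,355 (D-1), 55,265 (D-2), 53,196 (C-1), 48,675 (E-1), 45,296 (C-2), 42,575 (E-2), 39,765 (A-1)
Next rejected bid: $36,496 (not a price — pay-as-bid).
Each winning unit pays its own bid.
Revenue = 57,355 + 55,265 + 53,196 + 48,675 + 45,296 + 42,575 + 39,765 = $342,127.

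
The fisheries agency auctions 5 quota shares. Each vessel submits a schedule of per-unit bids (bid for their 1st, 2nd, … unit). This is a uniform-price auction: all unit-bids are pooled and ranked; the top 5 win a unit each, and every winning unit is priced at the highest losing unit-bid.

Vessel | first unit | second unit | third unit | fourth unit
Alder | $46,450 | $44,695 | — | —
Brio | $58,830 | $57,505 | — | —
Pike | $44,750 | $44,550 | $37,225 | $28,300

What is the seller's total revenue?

Pooled unit-bids ranked (top 5): 58,830 (Brio-1), 57,505 (Brio-2), 46,450 (Alder-1), 44,750 (Pike-1), 44,695 (Alder-2)
Highest rejected unit-bid = $44,550.
Allocation: Alder 2, Brio 2, Pike 1. Every unit priced at $44,550.
Revenue = 5 × 44,550 = $222,750.

Total revenue: $222,750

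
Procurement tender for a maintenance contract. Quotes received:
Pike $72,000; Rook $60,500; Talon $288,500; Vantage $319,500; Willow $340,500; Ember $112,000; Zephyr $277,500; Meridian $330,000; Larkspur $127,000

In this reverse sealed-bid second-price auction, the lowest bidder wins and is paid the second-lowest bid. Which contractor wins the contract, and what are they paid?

Reverse sealed-bid second-price auction: the lowest bidder wins and is paid the second-lowest bid.
Bids ranked: 60,500 (Rook) < 72,000 (Pike) < 112,000 (Ember) < 127,000 (Larkspur) < 277,500 (Zephyr) < 288,500 (Talon) < …
Rook wins with the lowest bid; price is set by the runner-up at $72,000.

Rook is paid $72,000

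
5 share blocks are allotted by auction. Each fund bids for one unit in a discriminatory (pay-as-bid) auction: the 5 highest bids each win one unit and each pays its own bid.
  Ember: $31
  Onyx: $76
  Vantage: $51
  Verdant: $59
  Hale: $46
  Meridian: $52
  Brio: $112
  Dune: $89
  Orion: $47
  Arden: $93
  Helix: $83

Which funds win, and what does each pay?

Brio $112, Arden $93, Dune $89, Helix $83, Onyx $76

Sorting: 112 (Brio), 93 (Arden), 89 (Dune), 83 (Helix), 76 (Onyx), 59 (Verdant), 52 (Meridian), …
The 5 highest are Brio, Arden, Dune, Helix, Onyx.
Each winner pays its own bid: Brio $112, Arden $93, Dune $89, Helix $83, Onyx $76.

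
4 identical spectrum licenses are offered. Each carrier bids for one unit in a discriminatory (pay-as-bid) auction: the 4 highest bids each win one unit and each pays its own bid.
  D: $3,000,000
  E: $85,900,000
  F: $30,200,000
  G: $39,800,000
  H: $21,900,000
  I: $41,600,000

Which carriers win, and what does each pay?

E $85,900,000, I $41,600,000, G $39,800,000, F $30,200,000

Ordering the bids: 85,900,000 (E), 41,600,000 (I), 39,800,000 (G), 30,200,000 (F), 21,900,000 (H), 3,000,000 (D)
Top 4: E, I, G, F.
Each winner pays its own bid: E $85,900,000, I $41,600,000, G $39,800,000, F $30,200,000.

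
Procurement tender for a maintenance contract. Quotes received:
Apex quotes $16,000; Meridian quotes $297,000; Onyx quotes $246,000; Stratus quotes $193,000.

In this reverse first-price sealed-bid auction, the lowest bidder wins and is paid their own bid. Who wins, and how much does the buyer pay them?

Rule: the lowest bidder wins and is paid their own bid.
Bids ranked: 16,000 (Apex) < 193,000 (Stratus) < 246,000 (Onyx) < 297,000 (Meridian)
Apex is lowest → is paid own bid, $16,000.

Apex is paid $16,000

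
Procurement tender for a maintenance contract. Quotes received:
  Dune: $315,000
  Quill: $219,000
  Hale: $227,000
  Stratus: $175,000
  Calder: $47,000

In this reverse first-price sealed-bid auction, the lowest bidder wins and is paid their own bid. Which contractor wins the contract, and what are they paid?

Reverse first-price sealed-bid auction: the lowest bidder wins and is paid their own bid.
Sorting bids: 47,000 (Calder) < 175,000 (Stratus) < 219,000 (Quill) < 227,000 (Hale) < 315,000 (Dune)
First-price: Calder is paid what they bid, $47,000.

Calder is paid $47,000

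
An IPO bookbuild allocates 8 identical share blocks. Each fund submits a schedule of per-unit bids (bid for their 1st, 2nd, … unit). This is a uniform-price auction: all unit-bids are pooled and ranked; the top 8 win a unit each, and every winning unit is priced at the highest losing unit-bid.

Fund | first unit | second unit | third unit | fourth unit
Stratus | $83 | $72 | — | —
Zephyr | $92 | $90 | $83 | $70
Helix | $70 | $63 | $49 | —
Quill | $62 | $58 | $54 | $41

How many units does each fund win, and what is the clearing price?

Helix 2, Stratus 2, Zephyr 4; clearing price $62

Merging the schedules and taking the best 8: 92 (Zephyr-1), 90 (Zephyr-2), 83 (Stratus-1), 83 (Zephyr-3), 72 (Stratus-2), 70 (Zephyr-4), 70 (Helix-1), 63 (Helix-2)
First bid not allocated: $62.
Allocation: Helix 2, Stratus 2, Zephyr 4.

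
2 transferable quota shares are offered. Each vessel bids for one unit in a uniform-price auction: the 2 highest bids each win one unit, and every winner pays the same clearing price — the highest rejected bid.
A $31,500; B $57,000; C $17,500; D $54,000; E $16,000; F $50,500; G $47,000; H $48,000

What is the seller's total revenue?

Total revenue: $101,000

Sorting: 57,000 (B), 54,000 (D), 50,500 (F), 48,000 (H), …
Winners (2 units): B, D.
First losing bid is F's $50,500, which sets the uniform price.
Total revenue = 2 × $50,500 = $101,000.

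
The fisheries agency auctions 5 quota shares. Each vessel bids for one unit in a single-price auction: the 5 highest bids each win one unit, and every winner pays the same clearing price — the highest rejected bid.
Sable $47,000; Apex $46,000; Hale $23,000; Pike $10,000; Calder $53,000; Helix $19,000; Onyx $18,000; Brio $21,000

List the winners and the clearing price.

Calder, Sable, Apex, Hale, Brio; each pays $19,000

Sorting: 53,000 (Calder), 47,000 (Sable), 46,000 (Apex), 23,000 (Hale), 21,000 (Brio), 19,000 (Helix), 18,000 (Onyx), …
Winners (5 units): Calder, Sable, Apex, Hale, Brio.
First losing bid is Helix's $19,000, which sets the uniform price.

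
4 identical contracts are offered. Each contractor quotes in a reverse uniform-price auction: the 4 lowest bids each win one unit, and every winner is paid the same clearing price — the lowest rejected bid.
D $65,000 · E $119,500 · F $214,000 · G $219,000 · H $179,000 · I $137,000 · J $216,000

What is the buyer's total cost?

Total cost: $856,000

Bids ranked low→high: 65,000 (D), 119,500 (E), 137,000 (I), 179,000 (H), 214,000 (F), 216,000 (J), …
The 4 lowest are D, E, I, H.
Lowest unsuccessful bid: $214,000 → clearing price.
Total cost = 4 × $214,000 = $856,000.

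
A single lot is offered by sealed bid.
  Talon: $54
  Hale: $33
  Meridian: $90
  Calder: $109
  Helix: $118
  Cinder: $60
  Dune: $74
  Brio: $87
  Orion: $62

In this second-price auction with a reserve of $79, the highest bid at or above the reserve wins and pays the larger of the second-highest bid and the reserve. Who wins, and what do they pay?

Sorting bids: 118 (Helix) > 109 (Calder) > 90 (Meridian) > 87 (Brio) > 74 (Dune) > 62 (Orion) > …
Helix has the top bid at or above the reserve ($118).
max(second-highest $109, reserve $79) = $109; the reserve does not bind.

Helix pays $109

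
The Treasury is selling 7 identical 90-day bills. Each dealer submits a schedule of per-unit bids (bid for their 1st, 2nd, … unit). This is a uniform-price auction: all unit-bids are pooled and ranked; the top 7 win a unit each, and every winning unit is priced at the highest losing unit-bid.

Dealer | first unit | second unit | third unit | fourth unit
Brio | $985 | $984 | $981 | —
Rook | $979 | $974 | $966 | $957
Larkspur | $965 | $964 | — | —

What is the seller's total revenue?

Merging the schedules and taking the best 7: 985 (Brio-1), 984 (Brio-2), 981 (Brio-3), 979 (Rook-1), 974 (Rook-2), 966 (Rook-3), 965 (Larkspur-1)
The (k+1)-th unit-bid is $964.
Allocation: Brio 3, Larkspur 1, Rook 3. Every unit priced at $964.
Revenue = 7 × 964 = $6,748.

Total revenue: $6,748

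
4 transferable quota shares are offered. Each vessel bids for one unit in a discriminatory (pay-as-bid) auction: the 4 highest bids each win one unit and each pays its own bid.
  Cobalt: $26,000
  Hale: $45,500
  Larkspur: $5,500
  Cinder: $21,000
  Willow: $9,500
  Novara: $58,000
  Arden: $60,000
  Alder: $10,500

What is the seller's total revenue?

Ordering the bids: 60,000 (Arden), 58,000 (Novara), 45,500 (Hale), 26,000 (Cobalt), 21,000 (Cinder), 10,500 (Alder), …
The 4 highest are Arden, Novara, Hale, Cobalt.
Total revenue = 60,000 + 58,000 + 45,500 + 26,000 = $189,500.

Total revenue: $189,500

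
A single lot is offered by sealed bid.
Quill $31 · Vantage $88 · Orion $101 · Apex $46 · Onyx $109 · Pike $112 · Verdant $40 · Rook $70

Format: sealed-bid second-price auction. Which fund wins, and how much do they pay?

Pike pays $109

Sorting bids: 112 (Pike) > 109 (Onyx) > 101 (Orion) > 88 (Vantage) > 70 (Rook) > 46 (Apex) > …
Pike is highest; pays the second-highest bid, $109.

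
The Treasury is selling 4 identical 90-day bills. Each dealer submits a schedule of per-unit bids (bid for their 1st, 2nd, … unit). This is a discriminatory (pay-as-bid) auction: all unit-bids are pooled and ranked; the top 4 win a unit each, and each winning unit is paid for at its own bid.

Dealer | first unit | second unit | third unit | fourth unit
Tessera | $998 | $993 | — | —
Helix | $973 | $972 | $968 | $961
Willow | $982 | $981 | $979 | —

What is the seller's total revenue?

Total revenue: $3,954

Merging the schedules and taking the best 4: 998 (Tessera-1), 993 (Tessera-2), 982 (Willow-1), 981 (Willow-2)
Next rejected bid: $979 (not a price — pay-as-bid).
Each winning unit pays its own bid.
Revenue = 998 + 993 + 982 + 981 = $3,954.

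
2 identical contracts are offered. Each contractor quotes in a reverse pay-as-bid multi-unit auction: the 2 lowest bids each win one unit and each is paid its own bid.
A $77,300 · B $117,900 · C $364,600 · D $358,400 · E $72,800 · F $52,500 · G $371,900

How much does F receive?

Bids ranked low→high: 52,500 (F), 72,800 (E), 77,300 (A), 117,900 (B), …
Lowest 2: F, E.
F wins → own bid $52,500.

F is paid $52,500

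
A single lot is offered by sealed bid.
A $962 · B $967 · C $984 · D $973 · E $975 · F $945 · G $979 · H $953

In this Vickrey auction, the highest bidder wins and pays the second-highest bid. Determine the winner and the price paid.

C pays $979

Vickrey auction: the highest bidder wins and pays the second-highest bid.
Bids ranked: 984 (C) > 979 (G) > 975 (E) > 973 (D) > 967 (B) > 962 (A) > …
Second-price: C pays G's bid of $979.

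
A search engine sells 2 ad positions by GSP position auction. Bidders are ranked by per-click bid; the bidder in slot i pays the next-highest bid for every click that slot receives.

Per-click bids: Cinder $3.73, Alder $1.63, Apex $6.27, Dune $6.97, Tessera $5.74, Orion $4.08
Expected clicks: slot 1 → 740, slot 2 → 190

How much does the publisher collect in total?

Total revenue: $5730.40

Per-click bids in order: $6.97 (Dune) > $6.27 (Apex) > $5.74 (Tessera) > …
Slot 1: Dune pays $6.27 × 740 = $4639.80
Slot 2: Apex pays $5.74 × 190 = $1090.60
Total = $5730.40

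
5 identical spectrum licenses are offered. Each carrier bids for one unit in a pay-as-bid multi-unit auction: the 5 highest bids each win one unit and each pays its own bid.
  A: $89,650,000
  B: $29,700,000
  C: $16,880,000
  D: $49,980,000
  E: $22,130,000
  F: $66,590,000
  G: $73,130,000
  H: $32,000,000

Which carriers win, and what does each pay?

Ordering the bids: 89,650,000 (A), 73,130,000 (G), 66,590,000 (F), 49,980,000 (D), 32,000,000 (H), 29,700,000 (B), 22,130,000 (E), …
The 5 highest are A, G, F, D, H.
Each winner pays its own bid: A $89,650,000, G $73,130,000, F $66,590,000, D $49,980,000, H $32,000,000.

A $89,650,000, G $73,130,000, F $66,590,000, D $49,980,000, H $32,000,000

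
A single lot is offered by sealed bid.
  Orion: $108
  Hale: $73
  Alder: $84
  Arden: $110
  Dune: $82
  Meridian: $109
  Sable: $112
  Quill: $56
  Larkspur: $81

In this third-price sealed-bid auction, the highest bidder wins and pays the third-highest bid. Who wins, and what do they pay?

Sable pays $109

Bids in order: 112 (Sable) > 110 (Arden) > 109 (Meridian) > 108 (Orion) > 84 (Alder) > 82 (Dune) > …
Sable is highest; pays the third-highest bid, $109.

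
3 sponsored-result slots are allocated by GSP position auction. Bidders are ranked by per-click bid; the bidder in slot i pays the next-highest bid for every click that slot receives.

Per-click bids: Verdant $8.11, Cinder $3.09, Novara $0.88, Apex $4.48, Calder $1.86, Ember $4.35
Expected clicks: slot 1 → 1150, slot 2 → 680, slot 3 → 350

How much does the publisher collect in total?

Ranked by bid: $8.11 (Verdant) > $4.48 (Apex) > $4.35 (Ember) > $3.09 (Cinder) > …
Slot 1: Verdant pays $4.48 × 1150 = $5152.00
Slot 2: Apex pays $4.35 × 680 = $2958.00
Slot 3: Ember pays $3.09 × 350 = $1081.50
Total = $9191.50

Total revenue: $9191.50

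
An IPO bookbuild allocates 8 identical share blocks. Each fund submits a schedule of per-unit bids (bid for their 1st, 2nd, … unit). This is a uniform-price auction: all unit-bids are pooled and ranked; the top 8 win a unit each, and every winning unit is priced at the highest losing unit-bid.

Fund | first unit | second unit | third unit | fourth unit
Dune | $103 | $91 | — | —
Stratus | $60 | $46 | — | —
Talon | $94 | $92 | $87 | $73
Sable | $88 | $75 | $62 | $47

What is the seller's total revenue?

All unit-bids, highest first — top 8: 103 (Dune-1), 94 (Talon-1), 92 (Talon-2), 91 (Dune-2), 88 (Sable-1), 87 (Talon-3), 75 (Sable-2), 73 (Talon-4)
The (k+1)-th unit-bid is $62.
Allocation: Dune 2, Sable 2, Talon 4. Every unit priced at $62.
Revenue = 8 × 62 = $496.

Total revenue: $496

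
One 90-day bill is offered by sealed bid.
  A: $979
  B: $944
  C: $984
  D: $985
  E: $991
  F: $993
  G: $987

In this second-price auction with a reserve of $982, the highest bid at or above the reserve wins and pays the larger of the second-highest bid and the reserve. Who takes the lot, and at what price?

F pays $991

Bids in order: 993 (F) > 991 (E) > 987 (G) > 985 (D) > 984 (C) > 979 (A) > …
Highest eligible bid: F at $993.
max(second-highest $991, reserve $982) = $991; the reserve does not bind.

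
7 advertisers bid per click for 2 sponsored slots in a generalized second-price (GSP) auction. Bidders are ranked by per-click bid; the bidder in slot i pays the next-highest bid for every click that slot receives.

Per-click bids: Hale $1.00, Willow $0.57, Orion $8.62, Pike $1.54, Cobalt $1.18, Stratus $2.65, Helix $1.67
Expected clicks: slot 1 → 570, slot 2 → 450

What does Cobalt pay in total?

Per-click bids in order: $8.62 (Orion) > $2.65 (Stratus) > $1.67 (Helix) > …
Cobalt ranks below slot 2 → no slot, pays nothing.

Cobalt pays $0.00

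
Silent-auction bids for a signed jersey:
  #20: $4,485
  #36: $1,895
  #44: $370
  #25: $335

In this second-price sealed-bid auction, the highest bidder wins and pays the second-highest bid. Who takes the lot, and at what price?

Second-price sealed-bid auction: the highest bidder wins and pays the second-highest bid.
Bids in order: 4,485 (#20) > 1,895 (#36) > 370 (#44) > 335 (#25)
#20 wins with the highest bid; price is set by the runner-up at $1,895.

#20 pays $1,895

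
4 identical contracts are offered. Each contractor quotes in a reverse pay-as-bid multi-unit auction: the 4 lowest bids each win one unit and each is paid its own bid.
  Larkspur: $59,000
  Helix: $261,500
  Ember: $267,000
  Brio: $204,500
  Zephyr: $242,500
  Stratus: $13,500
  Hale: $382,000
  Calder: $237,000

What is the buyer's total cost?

Ordering the bids: 13,500 (Stratus), 59,000 (Larkspur), 204,500 (Brio), 237,000 (Calder), 242,500 (Zephyr), 261,500 (Helix), …
Winners (4 units): Stratus, Larkspur, Brio, Calder.
Total cost = 13,500 + 59,000 + 204,500 + 237,000 = $514,000.

Total cost: $514,000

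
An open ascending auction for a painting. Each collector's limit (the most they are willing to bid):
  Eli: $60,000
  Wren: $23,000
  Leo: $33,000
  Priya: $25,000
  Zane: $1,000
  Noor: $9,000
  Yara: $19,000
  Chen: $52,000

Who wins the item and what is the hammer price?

Eli wins at $52,000

Sorting limits: 60,000 (Eli) > 52,000 (Chen) > 33,000 (Leo) > 25,000 (Priya) > 23,000 (Wren) > 19,000 (Yara) > …
Bidding ends when Chen exits at $52,000; Eli takes it.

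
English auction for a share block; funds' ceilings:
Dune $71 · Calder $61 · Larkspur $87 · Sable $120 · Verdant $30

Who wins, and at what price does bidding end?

Sable wins at $87

Sorting limits: 120 (Sable) > 87 (Larkspur) > 71 (Dune) > 61 (Calder) > 30 (Verdant)
Once the price passes $87, only Sable is left; the hammer falls at Larkspur's limit of $87.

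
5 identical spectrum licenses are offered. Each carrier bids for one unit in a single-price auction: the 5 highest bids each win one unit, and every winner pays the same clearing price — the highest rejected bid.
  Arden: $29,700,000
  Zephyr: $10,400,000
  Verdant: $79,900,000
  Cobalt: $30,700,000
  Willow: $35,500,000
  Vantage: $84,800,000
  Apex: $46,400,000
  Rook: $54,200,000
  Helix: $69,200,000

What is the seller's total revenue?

Bids ranked high→low: 84,800,000 (Vantage), 79,900,000 (Verdant), 69,200,000 (Helix), 54,200,000 (Rook), 46,400,000 (Apex), 35,500,000 (Willow), 30,700,000 (Cobalt), …
Winners (5 units): Vantage, Verdant, Helix, Rook, Apex.
First losing bid is Willow's $35,500,000, which sets the uniform price.
Total revenue = 5 × $35,500,000 = $177,500,000.

Total revenue: $177,500,000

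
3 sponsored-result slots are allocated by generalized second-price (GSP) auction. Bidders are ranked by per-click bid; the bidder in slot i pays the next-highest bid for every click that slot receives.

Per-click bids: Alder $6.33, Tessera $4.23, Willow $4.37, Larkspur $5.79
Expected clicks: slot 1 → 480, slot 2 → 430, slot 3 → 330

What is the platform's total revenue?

Total revenue: $6054.20

Per-click bids in order: $6.33 (Alder) > $5.79 (Larkspur) > $4.37 (Willow) > $4.23 (Tessera)
Slot 1: Alder pays $5.79 × 480 = $2779.20
Slot 2: Larkspur pays $4.37 × 430 = $1879.10
Slot 3: Willow pays $4.23 × 330 = $1395.90
Total = $6054.20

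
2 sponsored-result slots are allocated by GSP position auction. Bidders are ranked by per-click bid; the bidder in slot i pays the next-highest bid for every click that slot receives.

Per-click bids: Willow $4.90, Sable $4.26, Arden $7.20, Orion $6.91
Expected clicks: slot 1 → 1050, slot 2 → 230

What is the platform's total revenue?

Total revenue: $8382.50

Per-click bids in order: $7.20 (Arden) > $6.91 (Orion) > $4.90 (Willow) > …
Slot 1: Arden pays $6.91 × 1050 = $7255.50
Slot 2: Orion pays $4.90 × 230 = $1127.00
Total = $8382.50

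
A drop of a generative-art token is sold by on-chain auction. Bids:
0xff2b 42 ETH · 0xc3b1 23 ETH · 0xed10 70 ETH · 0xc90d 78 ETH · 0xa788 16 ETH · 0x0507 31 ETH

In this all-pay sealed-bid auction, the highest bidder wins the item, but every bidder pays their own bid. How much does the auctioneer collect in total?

Total revenue: 260 ETH

Bids ranked: 78 (0xc90d) > 70 (0xed10) > 42 (0xff2b) > 31 (0x0507) > 23 (0xc3b1) > 16 (0xa788)
Every bidder forfeits their bid regardless of winning.
Revenue = 42 + 23 + 70 + 78 + 16 + 31 = 260 ETH.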